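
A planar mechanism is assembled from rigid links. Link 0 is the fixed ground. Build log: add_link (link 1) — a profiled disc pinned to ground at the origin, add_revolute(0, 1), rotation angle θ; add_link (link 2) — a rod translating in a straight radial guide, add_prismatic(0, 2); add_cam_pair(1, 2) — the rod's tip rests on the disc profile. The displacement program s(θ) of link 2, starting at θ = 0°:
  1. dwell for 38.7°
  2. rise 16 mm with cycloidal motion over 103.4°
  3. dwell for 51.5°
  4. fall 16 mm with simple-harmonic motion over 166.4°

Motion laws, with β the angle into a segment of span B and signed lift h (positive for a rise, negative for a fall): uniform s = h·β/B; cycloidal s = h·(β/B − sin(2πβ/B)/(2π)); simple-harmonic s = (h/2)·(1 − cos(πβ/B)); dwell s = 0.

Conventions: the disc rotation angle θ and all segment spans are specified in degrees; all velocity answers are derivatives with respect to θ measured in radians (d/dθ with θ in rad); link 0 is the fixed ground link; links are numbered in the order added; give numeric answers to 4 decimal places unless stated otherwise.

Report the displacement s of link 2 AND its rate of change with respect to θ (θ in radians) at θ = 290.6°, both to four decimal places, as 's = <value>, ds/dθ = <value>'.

seg 1 [0°–38.7°] dwell: s stays 0.0000
seg 2 [38.7°–142.1°] cycloidal, h=16: full span → s += 16 → s = 16.0000
seg 3 [142.1°–193.6°] dwell: s stays 16.0000
seg 4 [193.6°–360°] simple-harmonic, h=-16: θ=290.6° here. β=97, B=166.4. -16/2·(1 − cos(π·0.5829)) = -10.0608 → s = 5.9392
velocity in seg [193.6°–360°] (simple-harmonic), θ in radians: β = 97° = 1.6930 rad, B = 166.4° = 2.9042 rad; ds/dθ = (πh/(2B)) sin(πβ/B) = (π·(-16)/(2·2.9042)) sin(π·0.5829) = -8.361786 mm/rad

s = 5.9392, ds/dθ = -8.3618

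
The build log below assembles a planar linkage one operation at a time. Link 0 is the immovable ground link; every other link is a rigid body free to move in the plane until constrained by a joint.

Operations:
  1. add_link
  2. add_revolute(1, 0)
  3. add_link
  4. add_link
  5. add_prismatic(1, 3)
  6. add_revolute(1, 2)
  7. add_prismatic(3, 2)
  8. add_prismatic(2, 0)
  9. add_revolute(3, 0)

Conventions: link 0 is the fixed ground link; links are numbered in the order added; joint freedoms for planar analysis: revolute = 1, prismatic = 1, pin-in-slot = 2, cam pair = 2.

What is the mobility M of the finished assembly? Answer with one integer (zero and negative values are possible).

link 0 = ground. State L|J1|J2 = 1|0|0
+link1  2|0|0
R(1,0) f=1→J1  2|1|0
+link2  3|1|0
+link3  4|1|0
P(1,3) f=1→J1  4|2|0
R(1,2) f=1→J1  4|3|0
P(3,2) f=1→J1  4|4|0
P(2,0) f=1→J1  4|5|0
R(3,0) f=1→J1  4|6|0
M = 3(4−1)−2·6−0 = 9−12−0 = -3

M = -3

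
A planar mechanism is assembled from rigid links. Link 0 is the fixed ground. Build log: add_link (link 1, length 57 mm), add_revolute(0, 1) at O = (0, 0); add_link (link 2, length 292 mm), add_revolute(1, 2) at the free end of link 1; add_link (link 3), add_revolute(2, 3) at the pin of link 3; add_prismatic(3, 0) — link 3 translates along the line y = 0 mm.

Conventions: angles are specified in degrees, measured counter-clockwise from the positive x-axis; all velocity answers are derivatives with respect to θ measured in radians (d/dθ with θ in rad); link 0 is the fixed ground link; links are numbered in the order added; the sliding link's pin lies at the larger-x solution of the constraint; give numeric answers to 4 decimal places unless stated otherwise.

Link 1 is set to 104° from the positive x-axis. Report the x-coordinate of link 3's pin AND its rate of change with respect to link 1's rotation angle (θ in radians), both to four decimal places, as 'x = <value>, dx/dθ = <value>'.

geometry: r = 57 mm, L = 292 mm, e = 0 mm
crank pin P = (r cos θ, r sin θ) = (-13.789548, 55.306856)
h = r sin θ − e = 55.306856 − 0 = 55.306856
x = r cos θ + √(L² − h²) = -13.789548 + 286.714408 = 272.924860
dx/dθ = −r sin θ − h·r cos θ/√(L² − h²) (θ in radians; h = 55.306856) = -52.646870

x = 272.9249, dx/dθ = -52.6469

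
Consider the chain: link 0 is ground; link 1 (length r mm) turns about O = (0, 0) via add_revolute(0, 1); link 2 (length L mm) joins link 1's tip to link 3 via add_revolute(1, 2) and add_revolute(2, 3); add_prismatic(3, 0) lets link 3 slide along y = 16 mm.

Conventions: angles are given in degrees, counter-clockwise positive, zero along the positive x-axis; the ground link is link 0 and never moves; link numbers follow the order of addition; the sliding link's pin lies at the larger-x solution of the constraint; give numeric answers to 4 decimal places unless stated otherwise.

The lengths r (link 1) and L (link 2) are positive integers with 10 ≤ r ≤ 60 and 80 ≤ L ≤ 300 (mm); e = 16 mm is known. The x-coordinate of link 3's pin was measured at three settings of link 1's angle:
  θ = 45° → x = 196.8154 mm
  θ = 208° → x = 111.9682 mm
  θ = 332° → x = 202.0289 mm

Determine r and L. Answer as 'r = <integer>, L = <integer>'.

constraint per measurement: (x − r cos θ)² + (r sin θ − e)² = L²
subtracting the θ₁ and θ₂ equations cancels the r² and L² terms:
r = (x₁² − x₂²) / (2[(x₁cos θ₁ + e sin θ₁) − (x₂cos θ₂ + e sin θ₂)]) = 51.0001 → r = 51
L² = (x₁ − r cos θ₁)² + (r sin θ₁ − e)² = 26244.0140 → L = 162.0000 → L = 162
check at θ₃=332°: x = 202.0289 (printed 202.0289) ✓

r = 51, L = 162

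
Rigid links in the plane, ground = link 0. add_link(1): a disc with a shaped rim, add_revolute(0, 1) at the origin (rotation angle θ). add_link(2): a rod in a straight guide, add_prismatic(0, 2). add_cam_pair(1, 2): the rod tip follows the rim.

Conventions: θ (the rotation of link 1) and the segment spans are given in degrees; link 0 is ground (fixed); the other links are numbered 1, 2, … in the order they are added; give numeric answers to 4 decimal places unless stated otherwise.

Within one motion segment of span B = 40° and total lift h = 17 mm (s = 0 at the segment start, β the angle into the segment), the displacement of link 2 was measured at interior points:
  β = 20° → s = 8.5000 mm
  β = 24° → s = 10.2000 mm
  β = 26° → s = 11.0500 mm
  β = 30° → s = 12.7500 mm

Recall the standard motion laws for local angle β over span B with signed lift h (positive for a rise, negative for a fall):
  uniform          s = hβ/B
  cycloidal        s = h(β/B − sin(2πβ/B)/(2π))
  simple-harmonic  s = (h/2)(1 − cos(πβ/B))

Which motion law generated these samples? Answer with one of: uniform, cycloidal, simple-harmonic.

candidates at β/B = r: uniform s = h·r (linear in β); cycloidal s = h·(r − sin(2πr)/(2π)); simple-harmonic s = (h/2)(1 − cos(πr))
β=20°: printed 8.5000 | uniform 8.5000, cycloidal 8.5000, simple-harmonic 8.5000
β=24°: printed 10.2000 | uniform 10.2000, cycloidal 11.7903, simple-harmonic 11.1266
β=26°: printed 11.0500 | uniform 11.0500, cycloidal 13.2389, simple-harmonic 12.3589
β=30°: printed 12.7500 | uniform 12.7500, cycloidal 15.4556, simple-harmonic 14.5104
only one law matches every sample → uniform

uniform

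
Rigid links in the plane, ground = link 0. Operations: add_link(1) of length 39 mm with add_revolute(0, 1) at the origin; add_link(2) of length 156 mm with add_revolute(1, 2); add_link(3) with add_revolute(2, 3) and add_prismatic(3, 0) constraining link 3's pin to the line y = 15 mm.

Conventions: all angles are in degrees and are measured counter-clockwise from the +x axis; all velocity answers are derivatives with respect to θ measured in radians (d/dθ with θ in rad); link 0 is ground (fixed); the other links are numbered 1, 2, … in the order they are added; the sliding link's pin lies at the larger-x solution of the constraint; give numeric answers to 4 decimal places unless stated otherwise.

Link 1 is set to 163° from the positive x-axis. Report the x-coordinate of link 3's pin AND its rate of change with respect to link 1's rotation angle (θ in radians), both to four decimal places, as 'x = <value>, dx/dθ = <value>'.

geometry: r = 39 mm, L = 156 mm, e = 15 mm
crank pin P = (r cos θ, r sin θ) = (-37.295885, 11.402496)
h = r sin θ − e = 11.402496 − 15 = -3.597504
x = r cos θ + √(L² − h²) = -37.295885 + 155.958514 = 118.662628
dx/dθ = −r sin θ − h·r cos θ/√(L² − h²) (θ in radians; h = -3.597504) = -12.262803

x = 118.6626, dx/dθ = -12.2628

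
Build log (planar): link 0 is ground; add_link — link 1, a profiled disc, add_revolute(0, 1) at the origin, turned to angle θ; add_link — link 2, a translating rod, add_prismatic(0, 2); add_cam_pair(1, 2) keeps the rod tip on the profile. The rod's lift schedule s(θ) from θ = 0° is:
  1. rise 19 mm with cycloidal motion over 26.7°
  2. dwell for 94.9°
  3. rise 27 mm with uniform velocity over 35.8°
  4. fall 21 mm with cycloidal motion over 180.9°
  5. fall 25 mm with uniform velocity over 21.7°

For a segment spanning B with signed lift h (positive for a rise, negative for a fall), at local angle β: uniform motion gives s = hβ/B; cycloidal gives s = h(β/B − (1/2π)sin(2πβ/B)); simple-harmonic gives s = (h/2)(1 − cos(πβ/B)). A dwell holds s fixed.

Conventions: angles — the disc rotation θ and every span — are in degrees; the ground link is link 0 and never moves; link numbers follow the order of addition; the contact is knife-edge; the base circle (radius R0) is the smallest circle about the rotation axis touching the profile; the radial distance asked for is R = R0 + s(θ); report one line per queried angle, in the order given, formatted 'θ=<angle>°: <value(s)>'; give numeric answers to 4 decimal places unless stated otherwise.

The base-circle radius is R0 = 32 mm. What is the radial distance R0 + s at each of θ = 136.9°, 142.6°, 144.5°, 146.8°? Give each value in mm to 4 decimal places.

seg 1 [0°–26.7°] cycloidal, h=19: full span → s += 19 → s = 19.0000
seg 2 [26.7°–121.6°] dwell: s stays 19.0000
seg 3 [121.6°–157.4°] uniform, h=27: θ=136.9° here. β=15.3, B=35.8. 27·15.3/35.8 = 11.5391 → s = 30.5391
seg 3 [121.6°–157.4°] uniform, h=27: θ=142.6° here. β=21, B=35.8. 27·21/35.8 = 15.8380 → s = 34.8380
seg 3 [121.6°–157.4°] uniform, h=27: θ=144.5° here. β=22.9, B=35.8. 27·22.9/35.8 = 17.2709 → s = 36.2709
seg 3 [121.6°–157.4°] uniform, h=27: θ=146.8° here. β=25.2, B=35.8. 27·25.2/35.8 = 19.0056 → s = 38.0056
θ=136.9°: R = R0 + s = 32 + 30.5391 = 62.5391
θ=142.6°: R = R0 + s = 32 + 34.8380 = 66.8380
θ=144.5°: R = R0 + s = 32 + 36.2709 = 68.2709
θ=146.8°: R = R0 + s = 32 + 38.0056 = 70.0056

θ=136.9°: 62.5391
θ=142.6°: 66.8380
θ=144.5°: 68.2709
θ=146.8°: 70.0056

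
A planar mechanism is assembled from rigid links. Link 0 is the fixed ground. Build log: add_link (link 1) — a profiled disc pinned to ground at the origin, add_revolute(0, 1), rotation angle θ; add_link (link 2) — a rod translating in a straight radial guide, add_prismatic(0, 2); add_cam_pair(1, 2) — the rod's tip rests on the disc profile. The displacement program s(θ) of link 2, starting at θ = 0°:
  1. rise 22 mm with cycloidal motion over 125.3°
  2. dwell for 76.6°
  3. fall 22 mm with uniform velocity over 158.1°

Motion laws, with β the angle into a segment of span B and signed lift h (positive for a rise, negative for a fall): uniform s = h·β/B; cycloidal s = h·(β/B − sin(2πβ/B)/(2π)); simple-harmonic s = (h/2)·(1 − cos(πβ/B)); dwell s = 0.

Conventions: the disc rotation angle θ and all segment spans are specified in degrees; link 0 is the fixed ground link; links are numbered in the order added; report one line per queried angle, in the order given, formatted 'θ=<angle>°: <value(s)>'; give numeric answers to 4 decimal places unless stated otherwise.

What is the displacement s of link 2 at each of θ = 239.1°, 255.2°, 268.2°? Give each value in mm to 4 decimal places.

seg 1 [0°–125.3°] cycloidal, h=22: full span → s += 22 → s = 22.0000
seg 2 [125.3°–201.9°] dwell: s stays 22.0000
seg 3 [201.9°–360°] uniform, h=-22: θ=239.1° here. β=37.2, B=158.1. -22·37.2/158.1 = -5.1765 → s = 16.8235
seg 3 [201.9°–360°] uniform, h=-22: θ=255.2° here. β=53.3, B=158.1. -22·53.3/158.1 = -7.4168 → s = 14.5832
seg 3 [201.9°–360°] uniform, h=-22: θ=268.2° here. β=66.3, B=158.1. -22·66.3/158.1 = -9.2258 → s = 12.7742

θ=239.1°: 16.8235
θ=255.2°: 14.5832
θ=268.2°: 12.7742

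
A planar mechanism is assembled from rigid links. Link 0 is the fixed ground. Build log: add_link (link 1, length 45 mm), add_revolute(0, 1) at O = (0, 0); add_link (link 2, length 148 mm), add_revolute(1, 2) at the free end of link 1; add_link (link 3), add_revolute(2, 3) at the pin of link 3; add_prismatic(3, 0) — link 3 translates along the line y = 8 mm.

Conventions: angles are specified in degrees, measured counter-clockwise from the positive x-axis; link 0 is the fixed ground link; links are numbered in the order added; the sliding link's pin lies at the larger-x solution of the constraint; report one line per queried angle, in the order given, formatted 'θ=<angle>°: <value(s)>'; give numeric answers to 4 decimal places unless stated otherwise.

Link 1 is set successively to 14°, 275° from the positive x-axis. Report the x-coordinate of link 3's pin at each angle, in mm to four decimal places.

geometry: r = 45 mm, L = 148 mm, e = 8 mm
θ=14°: crank pin P = (r cos θ, r sin θ) = (43.663308, 10.886485)
θ=14°: h = r sin θ − e = 10.886485 − 8 = 2.886485
θ=14°: x = r cos θ + √(L² − h²) = 43.663308 + 147.971849 = 191.635157
θ=275°: crank pin P = (r cos θ, r sin θ) = (3.922008, -44.828761)
θ=275°: h = r sin θ − e = -44.828761 − 8 = -52.828761
θ=275°: x = r cos θ + √(L² − h²) = 3.922008 + 138.250215 = 142.172223

θ=14°: 191.6352
θ=275°: 142.1722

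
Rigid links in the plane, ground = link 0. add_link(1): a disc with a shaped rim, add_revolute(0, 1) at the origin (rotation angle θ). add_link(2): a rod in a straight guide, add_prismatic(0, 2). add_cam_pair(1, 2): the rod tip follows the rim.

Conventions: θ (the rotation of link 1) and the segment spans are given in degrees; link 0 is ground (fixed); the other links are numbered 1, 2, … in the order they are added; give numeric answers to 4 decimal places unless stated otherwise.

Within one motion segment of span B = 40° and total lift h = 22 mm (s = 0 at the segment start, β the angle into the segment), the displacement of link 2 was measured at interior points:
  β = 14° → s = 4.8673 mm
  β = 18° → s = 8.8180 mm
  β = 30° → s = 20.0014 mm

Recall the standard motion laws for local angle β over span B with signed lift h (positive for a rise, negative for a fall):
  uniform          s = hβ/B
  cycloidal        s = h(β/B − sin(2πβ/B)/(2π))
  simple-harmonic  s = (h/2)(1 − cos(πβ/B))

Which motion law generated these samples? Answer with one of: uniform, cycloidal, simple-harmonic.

candidates at β/B = r: uniform s = h·r (linear in β); cycloidal s = h·(r − sin(2πr)/(2π)); simple-harmonic s = (h/2)(1 − cos(πr))
β=14°: printed 4.8673 | uniform 7.7000, cycloidal 4.8673, simple-harmonic 6.0061
β=18°: printed 8.8180 | uniform 9.9000, cycloidal 8.8180, simple-harmonic 9.2792
β=30°: printed 20.0014 | uniform 16.5000, cycloidal 20.0014, simple-harmonic 18.7782
only one law matches every sample → cycloidal

cycloidal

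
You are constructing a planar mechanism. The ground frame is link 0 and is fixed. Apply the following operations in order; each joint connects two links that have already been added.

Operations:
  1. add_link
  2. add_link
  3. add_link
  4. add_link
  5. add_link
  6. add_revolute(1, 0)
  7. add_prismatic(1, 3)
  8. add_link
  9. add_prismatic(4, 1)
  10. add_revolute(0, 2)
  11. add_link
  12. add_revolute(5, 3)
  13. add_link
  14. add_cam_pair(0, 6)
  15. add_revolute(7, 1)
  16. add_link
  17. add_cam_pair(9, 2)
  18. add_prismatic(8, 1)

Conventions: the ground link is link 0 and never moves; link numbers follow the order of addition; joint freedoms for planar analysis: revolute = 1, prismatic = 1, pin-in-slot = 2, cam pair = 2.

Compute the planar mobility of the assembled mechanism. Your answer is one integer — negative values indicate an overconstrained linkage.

link 0 = ground. State L|J1|J2 = 1|0|0
+link1  2|0|0
+link2  3|0|0
+link3  4|0|0
+link4  5|0|0
+link5  6|0|0
R(1,0) f=1→J1  6|1|0
P(1,3) f=1→J1  6|2|0
+link6  7|2|0
P(4,1) f=1→J1  7|3|0
R(0,2) f=1→J1  7|4|0
+link7  8|4|0
R(5,3) f=1→J1  8|5|0
+link8  9|5|0
C(0,6) f=2→J2  9|5|1
R(7,1) f=1→J1  9|6|1
+link9  10|6|1
C(9,2) f=2→J2  10|6|2
P(8,1) f=1→J1  10|7|2
M = 3(10−1)−2·7−2 = 27−14−2 = 11

M = 11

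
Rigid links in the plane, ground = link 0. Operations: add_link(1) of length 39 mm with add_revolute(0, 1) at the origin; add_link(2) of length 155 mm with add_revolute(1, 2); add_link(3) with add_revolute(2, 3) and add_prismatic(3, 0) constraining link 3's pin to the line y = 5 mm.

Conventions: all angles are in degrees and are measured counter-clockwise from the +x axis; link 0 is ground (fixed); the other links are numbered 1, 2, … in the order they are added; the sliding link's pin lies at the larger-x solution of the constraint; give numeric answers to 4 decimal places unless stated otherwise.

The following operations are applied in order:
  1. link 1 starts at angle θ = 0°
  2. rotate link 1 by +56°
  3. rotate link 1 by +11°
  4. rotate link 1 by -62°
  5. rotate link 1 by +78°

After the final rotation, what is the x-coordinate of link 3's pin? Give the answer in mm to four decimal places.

geometry: r = 39 mm, L = 155 mm, e = 5 mm; θ starts at 0°
rotate link 1 by +56°: θ ← 0° +56° = 56°
rotate link 1 by +11°: θ ← 56° +11° = 67°
rotate link 1 by -62°: θ ← 67° -62° = 5°
rotate link 1 by +78°: θ ← 5° +78° = 83°
crank pin P = (r cos θ, r sin θ) = (4.752904, 38.709300)
h = r sin θ − e = 38.709300 − 5 = 33.709300
x = r cos θ + √(L² − h²) = 4.752904 + 151.290063 = 156.042967

156.0430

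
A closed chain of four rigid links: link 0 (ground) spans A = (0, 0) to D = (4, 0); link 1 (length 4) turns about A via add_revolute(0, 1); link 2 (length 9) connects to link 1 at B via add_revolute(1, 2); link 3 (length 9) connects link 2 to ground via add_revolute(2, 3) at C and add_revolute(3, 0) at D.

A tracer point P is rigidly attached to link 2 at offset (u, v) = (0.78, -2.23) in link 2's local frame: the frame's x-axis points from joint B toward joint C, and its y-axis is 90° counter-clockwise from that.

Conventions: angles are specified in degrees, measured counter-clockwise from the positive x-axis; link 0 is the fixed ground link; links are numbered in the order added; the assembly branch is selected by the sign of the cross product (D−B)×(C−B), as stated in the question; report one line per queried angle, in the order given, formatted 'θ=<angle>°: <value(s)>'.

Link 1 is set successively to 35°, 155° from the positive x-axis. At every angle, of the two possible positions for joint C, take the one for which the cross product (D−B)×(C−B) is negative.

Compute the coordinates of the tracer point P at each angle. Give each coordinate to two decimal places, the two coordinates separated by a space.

A=(0,0), D=(4.00,0)
θ=35°: B = A + 4.00·(cos35°, sin35°) = (3.2766, 2.2943)
θ=35°: |BD| = 2.4056
θ=35°: circle(B,9.00) ∩ circle(D,9.00): a=1.2028, h=8.9193
θ=35°:   candidates: C₊=(12.1448,3.8292) cross=21.457; C₋=(-4.8681,-1.5349) cross=-21.457
θ=35°:   branch - wants cross < 0 → take C=(-4.8681,-1.5349) (cross=-21.457)
θ=35°: ex = (C−B)/|BC| = (-0.9050,-0.4255); ey = (0.4255,-0.9050)
θ=35°: P = B + 0.78·ex + -2.23·ey = (1.6219,3.9805)
θ=155°: B = A + 4.00·(cos155°, sin155°) = (-3.6252, 1.6905)
θ=155°: |BD| = 7.8104
θ=155°: circle(B,9.00) ∩ circle(D,9.00): a=3.9052, h=8.1086
θ=155°:   candidates: C₊=(1.9424,8.7616) cross=63.331; C₋=(-1.5676,-7.0712) cross=-63.331
θ=155°:   branch - wants cross < 0 → take C=(-1.5676,-7.0712) (cross=-63.331)
θ=155°: ex = (C−B)/|BC| = (0.2286,-0.9735); ey = (0.9735,0.2286)
θ=155°: P = B + 0.78·ex + -2.23·ey = (-5.6178,0.4213)

θ=35°: 1.62 3.98
θ=155°: -5.62 0.42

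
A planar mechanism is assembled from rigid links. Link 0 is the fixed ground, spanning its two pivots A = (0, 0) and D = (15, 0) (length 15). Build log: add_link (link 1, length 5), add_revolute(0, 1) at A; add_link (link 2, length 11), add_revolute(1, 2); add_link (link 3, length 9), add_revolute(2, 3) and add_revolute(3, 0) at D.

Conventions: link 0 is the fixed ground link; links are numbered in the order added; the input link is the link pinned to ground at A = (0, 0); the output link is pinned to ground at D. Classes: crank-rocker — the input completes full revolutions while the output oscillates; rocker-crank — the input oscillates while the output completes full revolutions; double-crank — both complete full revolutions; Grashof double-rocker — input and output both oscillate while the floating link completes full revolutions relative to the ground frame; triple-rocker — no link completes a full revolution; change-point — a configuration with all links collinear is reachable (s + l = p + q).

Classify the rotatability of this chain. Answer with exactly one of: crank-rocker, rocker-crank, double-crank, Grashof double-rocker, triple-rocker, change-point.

lengths: ground=15, input=5, coupler=11, output=9
sorted: s=5 (shortest), l=15 (longest), p+q=20
s + l = 20 vs p + q = 20
s + l = p + q → change-point (collinear configuration reachable)

change-point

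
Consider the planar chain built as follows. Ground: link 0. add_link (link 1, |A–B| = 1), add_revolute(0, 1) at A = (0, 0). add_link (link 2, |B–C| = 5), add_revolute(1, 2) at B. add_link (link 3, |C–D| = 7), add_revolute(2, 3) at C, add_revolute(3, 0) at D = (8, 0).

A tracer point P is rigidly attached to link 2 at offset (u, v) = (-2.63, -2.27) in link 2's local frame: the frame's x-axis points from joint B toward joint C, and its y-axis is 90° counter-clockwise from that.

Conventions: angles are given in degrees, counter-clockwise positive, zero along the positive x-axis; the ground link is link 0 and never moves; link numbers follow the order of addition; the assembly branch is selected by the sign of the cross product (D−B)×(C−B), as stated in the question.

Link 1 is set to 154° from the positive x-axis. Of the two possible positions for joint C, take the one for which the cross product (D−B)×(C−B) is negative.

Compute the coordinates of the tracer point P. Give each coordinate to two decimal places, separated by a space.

A=(0,0), D=(8.00,0)
B = A + 1.00·(cos154°, sin154°) = (-0.8988, 0.4384)
|BD| = 8.9096
circle(B,5.00) ∩ circle(D,7.00): a=3.1079, h=3.9167
  candidates: C₊=(2.3981,4.1974) cross=34.896; C₋=(2.0127,-3.6265) cross=-34.896
  branch - wants cross < 0 → take C=(2.0127,-3.6265) (cross=-34.896)
ex = (C−B)/|BC| = (0.5823,-0.8130); ey = (0.8130,0.5823)
P = B + -2.63·ex + -2.27·ey = (-4.2757,1.2547)

-4.28 1.25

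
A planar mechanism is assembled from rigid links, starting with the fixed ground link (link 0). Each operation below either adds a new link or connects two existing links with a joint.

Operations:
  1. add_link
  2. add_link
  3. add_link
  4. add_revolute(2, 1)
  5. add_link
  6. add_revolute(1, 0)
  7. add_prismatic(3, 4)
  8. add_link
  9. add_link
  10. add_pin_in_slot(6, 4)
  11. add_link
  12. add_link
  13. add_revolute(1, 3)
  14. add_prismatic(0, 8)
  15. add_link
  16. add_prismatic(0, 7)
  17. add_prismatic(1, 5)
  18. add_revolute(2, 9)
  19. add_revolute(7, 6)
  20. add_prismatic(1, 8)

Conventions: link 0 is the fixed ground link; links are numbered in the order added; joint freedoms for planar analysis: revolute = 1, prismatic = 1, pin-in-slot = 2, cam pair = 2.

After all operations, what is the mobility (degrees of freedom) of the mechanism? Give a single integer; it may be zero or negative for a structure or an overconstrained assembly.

L=1 J1=0 J2=0
add link → L=2 J1=0 J2=0
add link → L=3 J1=0 J2=0
add link → L=4 J1=0 J2=0
R@2,1 dof=1 J1 → L=4 J1=1 J2=0
add link → L=5 J1=1 J2=0
R@1,0 dof=1 J1 → L=5 J1=2 J2=0
P@3,4 dof=1 J1 → L=5 J1=3 J2=0
add link → L=6 J1=3 J2=0
add link → L=7 J1=3 J2=0
PS@6,4 dof=2 J2 → L=7 J1=3 J2=1
add link → L=8 J1=3 J2=1
add link → L=9 J1=3 J2=1
R@1,3 dof=1 J1 → L=9 J1=4 J2=1
P@0,8 dof=1 J1 → L=9 J1=5 J2=1
add link → L=10 J1=5 J2=1
P@0,7 dof=1 J1 → L=10 J1=6 J2=1
P@1,5 dof=1 J1 → L=10 J1=7 J2=1
R@2,9 dof=1 J1 → L=10 J1=8 J2=1
R@7,6 dof=1 J1 → L=10 J1=9 J2=1
P@1,8 dof=1 J1 → L=10 J1=10 J2=1
M=3(L−1)−2J1−J2=3·9−2·10−1=6

M = 6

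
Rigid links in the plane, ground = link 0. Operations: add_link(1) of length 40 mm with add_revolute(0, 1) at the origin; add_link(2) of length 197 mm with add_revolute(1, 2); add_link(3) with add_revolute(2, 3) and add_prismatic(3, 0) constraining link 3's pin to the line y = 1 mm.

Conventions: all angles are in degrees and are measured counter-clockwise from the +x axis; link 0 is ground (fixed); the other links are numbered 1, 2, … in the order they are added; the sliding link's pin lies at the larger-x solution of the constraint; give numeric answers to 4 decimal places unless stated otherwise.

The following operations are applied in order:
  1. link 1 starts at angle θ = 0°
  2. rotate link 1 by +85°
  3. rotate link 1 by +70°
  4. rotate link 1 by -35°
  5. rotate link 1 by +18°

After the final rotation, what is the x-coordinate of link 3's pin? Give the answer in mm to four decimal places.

geometry: r = 40 mm, L = 197 mm, e = 1 mm; θ starts at 0°
rotate link 1 by +85°: θ ← 0° +85° = 85°
rotate link 1 by +70°: θ ← 85° +70° = 155°
rotate link 1 by -35°: θ ← 155° -35° = 120°
rotate link 1 by +18°: θ ← 120° +18° = 138°
crank pin P = (r cos θ, r sin θ) = (-29.725793, 26.765224)
h = r sin θ − e = 26.765224 − 1 = 25.765224
x = r cos θ + √(L² − h²) = -29.725793 + 195.307842 = 165.582049

165.5820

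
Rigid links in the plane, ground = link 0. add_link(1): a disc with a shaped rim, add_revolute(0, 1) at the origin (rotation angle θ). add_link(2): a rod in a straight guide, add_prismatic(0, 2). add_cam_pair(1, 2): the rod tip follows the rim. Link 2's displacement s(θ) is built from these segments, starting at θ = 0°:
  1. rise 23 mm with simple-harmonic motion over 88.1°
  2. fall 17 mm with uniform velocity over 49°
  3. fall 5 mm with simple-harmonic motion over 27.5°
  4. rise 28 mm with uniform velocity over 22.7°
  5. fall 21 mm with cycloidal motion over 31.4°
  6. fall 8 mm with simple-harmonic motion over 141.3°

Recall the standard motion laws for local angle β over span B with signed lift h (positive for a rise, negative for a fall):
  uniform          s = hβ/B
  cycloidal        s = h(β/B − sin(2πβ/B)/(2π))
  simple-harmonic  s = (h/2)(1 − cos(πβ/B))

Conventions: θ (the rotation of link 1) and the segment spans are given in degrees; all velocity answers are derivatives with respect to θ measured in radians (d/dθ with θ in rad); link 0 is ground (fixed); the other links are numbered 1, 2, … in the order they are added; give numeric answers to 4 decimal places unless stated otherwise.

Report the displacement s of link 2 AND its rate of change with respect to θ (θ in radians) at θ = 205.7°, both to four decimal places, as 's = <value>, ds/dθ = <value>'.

segment 1 (0° to 88.1°, simple-harmonic, h = 23) is passed completely: s = 0.0000 + (23) = 23.0000
segment 2 (88.1° to 137.1°, uniform, h = -17) is passed completely: s = 23.0000 + (-17) = 6.0000
segment 3 (137.1° to 164.6°, simple-harmonic, h = -5) is passed completely: s = 6.0000 + (-5) = 1.0000
segment 4 (164.6° to 187.3°, uniform, h = 28) is passed completely: s = 1.0000 + (28) = 29.0000
θ = 205.7° falls in segment 5 (187.3° to 218.7°, cycloidal, h = -21): β = 205.7 − 187.3 = 18.4°, B = 31.4°; Δs = -21·(0.5860 − sin(2π·0.5860)/(2π)) = -14.0249; s = 29.0000 − 14.0249 = 14.9751
velocity in seg [187.3°–218.7°] (cycloidal), θ in radians: β = 18.4° = 0.3211 rad, B = 31.4° = 0.5480 rad; ds/dθ = (h/B)(1 − cos(2πβ/B)) = ((-21)/0.5480)(1 − cos(2π·0.5860)) = -71.179832 mm/rad

s = 14.9751, ds/dθ = -71.1798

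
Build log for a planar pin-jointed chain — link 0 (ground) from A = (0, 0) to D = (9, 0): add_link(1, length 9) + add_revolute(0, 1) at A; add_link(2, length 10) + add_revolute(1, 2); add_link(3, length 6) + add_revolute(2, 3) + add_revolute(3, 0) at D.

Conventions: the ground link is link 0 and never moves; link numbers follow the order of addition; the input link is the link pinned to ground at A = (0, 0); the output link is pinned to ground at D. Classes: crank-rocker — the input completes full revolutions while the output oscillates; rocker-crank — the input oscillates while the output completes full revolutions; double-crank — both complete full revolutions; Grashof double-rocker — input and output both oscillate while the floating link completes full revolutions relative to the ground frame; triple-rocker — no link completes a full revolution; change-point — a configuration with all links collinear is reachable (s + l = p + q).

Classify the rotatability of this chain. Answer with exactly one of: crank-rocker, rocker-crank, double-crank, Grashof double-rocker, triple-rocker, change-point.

lengths: ground=9, input=9, coupler=10, output=6
sorted: s=6 (shortest), l=10 (longest), p+q=18
s + l = 16 vs p + q = 18
s + l < p + q (Grashof) with shortest = output link → rocker-crank

rocker-crank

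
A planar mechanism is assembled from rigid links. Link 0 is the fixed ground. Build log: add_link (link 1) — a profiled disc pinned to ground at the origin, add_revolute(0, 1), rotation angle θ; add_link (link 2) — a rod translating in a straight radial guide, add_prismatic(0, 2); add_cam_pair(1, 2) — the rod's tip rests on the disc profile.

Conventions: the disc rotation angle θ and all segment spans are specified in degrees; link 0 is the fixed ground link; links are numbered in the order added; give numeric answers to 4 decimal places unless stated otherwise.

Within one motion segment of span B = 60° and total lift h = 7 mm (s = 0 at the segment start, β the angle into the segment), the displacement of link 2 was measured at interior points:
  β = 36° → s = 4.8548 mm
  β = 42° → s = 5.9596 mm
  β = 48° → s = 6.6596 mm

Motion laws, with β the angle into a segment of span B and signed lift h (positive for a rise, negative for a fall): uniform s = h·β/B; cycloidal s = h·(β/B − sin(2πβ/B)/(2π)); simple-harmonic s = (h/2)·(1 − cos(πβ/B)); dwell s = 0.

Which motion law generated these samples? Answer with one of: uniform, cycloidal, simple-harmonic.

candidates at β/B = r: uniform s = h·r (linear in β); cycloidal s = h·(r − sin(2πr)/(2π)); simple-harmonic s = (h/2)(1 − cos(πr))
β=36°: printed 4.8548 | uniform 4.2000, cycloidal 4.8548, simple-harmonic 4.5816
β=42°: printed 5.9596 | uniform 4.9000, cycloidal 5.9596, simple-harmonic 5.5572
β=48°: printed 6.6596 | uniform 5.6000, cycloidal 6.6596, simple-harmonic 6.3316
only one law matches every sample → cycloidal

cycloidal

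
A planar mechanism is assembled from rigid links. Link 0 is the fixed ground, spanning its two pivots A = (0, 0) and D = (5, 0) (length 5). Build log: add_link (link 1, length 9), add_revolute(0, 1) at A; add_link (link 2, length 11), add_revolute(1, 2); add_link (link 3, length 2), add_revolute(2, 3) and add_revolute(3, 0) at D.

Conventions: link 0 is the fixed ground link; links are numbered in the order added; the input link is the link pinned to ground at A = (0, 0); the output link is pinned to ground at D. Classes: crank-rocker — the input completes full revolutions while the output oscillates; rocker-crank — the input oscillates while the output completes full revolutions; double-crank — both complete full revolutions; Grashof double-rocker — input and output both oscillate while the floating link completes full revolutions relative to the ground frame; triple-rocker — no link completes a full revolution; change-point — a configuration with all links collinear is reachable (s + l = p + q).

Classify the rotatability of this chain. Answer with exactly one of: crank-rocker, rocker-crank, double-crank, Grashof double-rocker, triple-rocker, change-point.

lengths: ground=5, input=9, coupler=11, output=2
sorted: s=2 (shortest), l=11 (longest), p+q=14
s + l = 13 vs p + q = 14
s + l < p + q (Grashof) with shortest = output link → rocker-crank

rocker-crank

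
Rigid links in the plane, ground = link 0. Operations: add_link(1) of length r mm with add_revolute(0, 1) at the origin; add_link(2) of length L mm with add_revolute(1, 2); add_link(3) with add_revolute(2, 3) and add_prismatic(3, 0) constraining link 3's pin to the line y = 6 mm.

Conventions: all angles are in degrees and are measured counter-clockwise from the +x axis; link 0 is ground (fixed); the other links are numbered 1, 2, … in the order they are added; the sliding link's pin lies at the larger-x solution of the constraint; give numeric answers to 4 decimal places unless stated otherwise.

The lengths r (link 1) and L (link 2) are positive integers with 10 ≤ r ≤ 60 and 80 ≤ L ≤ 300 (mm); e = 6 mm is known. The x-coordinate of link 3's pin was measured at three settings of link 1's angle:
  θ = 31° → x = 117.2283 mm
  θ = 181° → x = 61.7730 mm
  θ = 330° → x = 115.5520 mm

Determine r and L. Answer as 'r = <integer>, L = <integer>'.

constraint per measurement: (x − r cos θ)² + (r sin θ − e)² = L²
subtracting the θ₁ and θ₂ equations cancels the r² and L² terms:
r = (x₁² − x₂²) / (2[(x₁cos θ₁ + e sin θ₁) − (x₂cos θ₂ + e sin θ₂)]) = 30.0000 → r = 30
L² = (x₁ − r cos θ₁)² + (r sin θ₁ − e)² = 8464.0047 → L = 92.0000 → L = 92
check at θ₃=330°: x = 115.5520 (printed 115.5520) ✓

r = 30, L = 92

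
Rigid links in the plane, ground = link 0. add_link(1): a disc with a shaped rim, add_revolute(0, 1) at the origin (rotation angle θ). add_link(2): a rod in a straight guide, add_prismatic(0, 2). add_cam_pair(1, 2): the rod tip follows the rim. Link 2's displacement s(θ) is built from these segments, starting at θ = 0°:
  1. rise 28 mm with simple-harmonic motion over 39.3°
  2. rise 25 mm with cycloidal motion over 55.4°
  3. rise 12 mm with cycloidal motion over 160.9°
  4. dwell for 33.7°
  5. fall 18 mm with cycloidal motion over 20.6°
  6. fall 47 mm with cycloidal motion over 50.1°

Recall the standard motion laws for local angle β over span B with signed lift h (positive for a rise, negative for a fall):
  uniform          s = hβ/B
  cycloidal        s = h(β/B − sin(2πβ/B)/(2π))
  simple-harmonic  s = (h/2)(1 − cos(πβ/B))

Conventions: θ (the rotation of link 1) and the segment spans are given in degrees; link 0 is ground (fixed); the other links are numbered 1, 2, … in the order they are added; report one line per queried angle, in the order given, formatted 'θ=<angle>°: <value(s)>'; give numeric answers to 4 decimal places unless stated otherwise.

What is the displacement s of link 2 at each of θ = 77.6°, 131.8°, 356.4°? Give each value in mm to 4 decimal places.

segment 1 (0° to 39.3°, simple-harmonic, h = 28) is passed completely: s = 0.0000 + (28) = 28.0000
θ = 77.6° falls in segment 2 (39.3° to 94.7°, cycloidal, h = 25): β = 77.6 − 39.3 = 38.3°, B = 55.4°; Δs = 25·(0.6913 − sin(2π·0.6913)/(2π)) = 20.9950; s = 28.0000 + 20.9950 = 48.9950
segment 2 (39.3° to 94.7°, cycloidal, h = 25) is passed completely: s = 28.0000 + (25) = 53.0000
θ = 131.8° falls in segment 3 (94.7° to 255.6°, cycloidal, h = 12): β = 131.8 − 94.7 = 37.1°, B = 160.9°; Δs = 12·(0.2306 − sin(2π·0.2306)/(2π)) = 0.8713; s = 53.0000 + 0.8713 = 53.8713
segment 3 (94.7° to 255.6°, cycloidal, h = 12) is passed completely: s = 53.0000 + (12) = 65.0000
segment 4 (255.6° to 289.3°, dwell): s unchanged at 65.0000
segment 5 (289.3° to 309.9°, cycloidal, h = -18) is passed completely: s = 65.0000 + (-18) = 47.0000
θ = 356.4° falls in segment 6 (309.9° to 360°, cycloidal, h = -47): β = 356.4 − 309.9 = 46.5°, B = 50.1°; Δs = -47·(0.9281 − sin(2π·0.9281)/(2π)) = -46.8864; s = 47.0000 − 46.8864 = 0.1136

θ=77.6°: 48.9950
θ=131.8°: 53.8713
θ=356.4°: 0.1136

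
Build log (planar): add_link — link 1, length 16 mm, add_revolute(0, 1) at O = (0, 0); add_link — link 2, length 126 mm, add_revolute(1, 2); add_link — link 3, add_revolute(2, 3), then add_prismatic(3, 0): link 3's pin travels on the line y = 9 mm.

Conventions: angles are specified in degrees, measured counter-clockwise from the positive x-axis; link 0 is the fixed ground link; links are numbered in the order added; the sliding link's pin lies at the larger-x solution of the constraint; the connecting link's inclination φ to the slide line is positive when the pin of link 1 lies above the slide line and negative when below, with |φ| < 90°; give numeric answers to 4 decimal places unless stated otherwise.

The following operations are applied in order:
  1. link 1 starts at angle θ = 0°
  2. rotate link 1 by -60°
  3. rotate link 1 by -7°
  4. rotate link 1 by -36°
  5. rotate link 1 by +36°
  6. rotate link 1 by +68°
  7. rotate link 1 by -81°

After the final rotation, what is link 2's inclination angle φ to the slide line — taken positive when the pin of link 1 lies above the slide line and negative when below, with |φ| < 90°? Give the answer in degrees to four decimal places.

geometry: r = 16 mm, L = 126 mm, e = 9 mm; θ starts at 0°
rotate link 1 by -60°: θ ← 0° -60° = -60°
rotate link 1 by -7°: θ ← -60° -7° = -67°
rotate link 1 by -36°: θ ← -67° -36° = -103°
rotate link 1 by +36°: θ ← -103° +36° = -67°
rotate link 1 by +68°: θ ← -67° +68° = 1°
rotate link 1 by -81°: θ ← 1° -81° = -80°
h = r sin θ − e = -15.756924 − 9 = -24.756924
sin φ = h / L = -24.756924 / 126 = -0.19648352
φ = arcsin(-0.19648352) = -11.331400°

-11.3314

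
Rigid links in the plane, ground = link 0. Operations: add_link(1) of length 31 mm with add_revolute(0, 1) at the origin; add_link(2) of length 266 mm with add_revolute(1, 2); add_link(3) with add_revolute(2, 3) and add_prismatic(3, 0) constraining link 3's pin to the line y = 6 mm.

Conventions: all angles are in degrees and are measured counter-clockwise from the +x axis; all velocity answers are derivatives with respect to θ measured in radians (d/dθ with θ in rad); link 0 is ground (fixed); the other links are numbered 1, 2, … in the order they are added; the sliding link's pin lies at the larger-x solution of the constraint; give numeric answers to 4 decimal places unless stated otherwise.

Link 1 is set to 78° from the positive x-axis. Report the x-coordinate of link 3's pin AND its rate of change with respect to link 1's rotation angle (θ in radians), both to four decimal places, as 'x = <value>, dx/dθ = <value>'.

geometry: r = 31 mm, L = 266 mm, e = 6 mm
crank pin P = (r cos θ, r sin θ) = (6.445262, 30.322576)
h = r sin θ − e = 30.322576 − 6 = 24.322576
x = r cos θ + √(L² − h²) = 6.445262 + 264.885659 = 271.330921
dx/dθ = −r sin θ − h·r cos θ/√(L² − h²) (θ in radians; h = 24.322576) = -30.914398

x = 271.3309, dx/dθ = -30.9144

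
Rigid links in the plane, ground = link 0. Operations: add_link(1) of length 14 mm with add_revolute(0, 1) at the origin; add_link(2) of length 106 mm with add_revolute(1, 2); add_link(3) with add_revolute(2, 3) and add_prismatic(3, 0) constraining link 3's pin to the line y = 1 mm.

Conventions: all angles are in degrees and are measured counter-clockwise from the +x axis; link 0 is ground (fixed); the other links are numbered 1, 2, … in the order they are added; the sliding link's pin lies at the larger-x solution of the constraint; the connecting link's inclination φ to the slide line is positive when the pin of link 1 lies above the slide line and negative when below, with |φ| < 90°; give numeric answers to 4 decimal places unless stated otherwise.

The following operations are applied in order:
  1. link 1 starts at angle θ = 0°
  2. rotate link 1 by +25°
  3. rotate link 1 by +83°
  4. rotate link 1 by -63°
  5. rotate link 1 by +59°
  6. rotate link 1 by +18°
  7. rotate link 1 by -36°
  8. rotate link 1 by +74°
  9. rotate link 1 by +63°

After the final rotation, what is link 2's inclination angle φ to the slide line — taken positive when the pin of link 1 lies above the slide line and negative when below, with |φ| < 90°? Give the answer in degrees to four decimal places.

geometry: r = 14 mm, L = 106 mm, e = 1 mm; θ starts at 0°
rotate link 1 by +25°: θ ← 0° +25° = 25°
rotate link 1 by +83°: θ ← 25° +83° = 108°
rotate link 1 by -63°: θ ← 108° -63° = 45°
rotate link 1 by +59°: θ ← 45° +59° = 104°
rotate link 1 by +18°: θ ← 104° +18° = 122°
rotate link 1 by -36°: θ ← 122° -36° = 86°
rotate link 1 by +74°: θ ← 86° +74° = 160°
rotate link 1 by +63°: θ ← 160° +63° = 223°
h = r sin θ − e = -9.547977 − 1 = -10.547977
sin φ = h / L = -10.547977 / 106 = -0.09950922
φ = arcsin(-0.09950922) = -5.710910°

-5.7109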